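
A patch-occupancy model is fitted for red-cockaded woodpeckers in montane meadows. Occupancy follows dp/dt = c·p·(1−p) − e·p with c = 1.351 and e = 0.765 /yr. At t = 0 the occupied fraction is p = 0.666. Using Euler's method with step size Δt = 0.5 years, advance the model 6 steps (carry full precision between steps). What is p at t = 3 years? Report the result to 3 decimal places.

Update rule: p ← p + [c·p·(1−p) − e·p]·Δt with Δt = 0.5.
step 1: Δp = -0.10448, p = 0.56152
step 2: Δp = -0.04846, p = 0.51305
step 3: Δp = -0.02748, p = 0.48557
step 4: Δp = -0.01700, p = 0.46857
step 5: Δp = -0.01102, p = 0.45755
step 6: Δp = -0.00736, p = 0.45020

0.450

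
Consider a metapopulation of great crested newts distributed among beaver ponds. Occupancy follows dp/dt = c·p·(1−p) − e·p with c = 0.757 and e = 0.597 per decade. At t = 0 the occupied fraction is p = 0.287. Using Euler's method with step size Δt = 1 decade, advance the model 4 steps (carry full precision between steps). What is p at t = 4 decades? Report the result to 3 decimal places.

Update rule: p ← p + [c·p·(1−p) − e·p]·Δt with Δt = 1.
step 1: Δp = -0.01643, p = 0.27057
step 2: Δp = -0.01213, p = 0.25844
step 3: Δp = -0.00921, p = 0.24923
step 4: Δp = -0.00714, p = 0.24208

0.242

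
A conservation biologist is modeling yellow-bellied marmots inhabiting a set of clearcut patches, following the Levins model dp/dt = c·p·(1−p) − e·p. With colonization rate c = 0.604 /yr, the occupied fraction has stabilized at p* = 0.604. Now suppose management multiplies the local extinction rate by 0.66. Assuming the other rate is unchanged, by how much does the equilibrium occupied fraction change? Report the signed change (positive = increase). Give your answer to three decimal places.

0.135

Balance c(1−p*) = e gives e = 0.604×(1 − 0.60400) = 0.23918.
New p* = 1 − e/c = 1 − 0.15786/0.60400 = 0.73864.
Δp* = 0.73864 − 0.60400 = +0.13464.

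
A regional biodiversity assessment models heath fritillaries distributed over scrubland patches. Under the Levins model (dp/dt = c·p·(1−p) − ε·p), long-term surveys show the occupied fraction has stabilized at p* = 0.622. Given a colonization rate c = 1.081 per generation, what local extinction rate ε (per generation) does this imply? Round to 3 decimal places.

At equilibrium c(1−p*) = ε.
ε = 1.081 × (1 − 0.622) = 1.081 × 0.3780 = 0.4086.

0.409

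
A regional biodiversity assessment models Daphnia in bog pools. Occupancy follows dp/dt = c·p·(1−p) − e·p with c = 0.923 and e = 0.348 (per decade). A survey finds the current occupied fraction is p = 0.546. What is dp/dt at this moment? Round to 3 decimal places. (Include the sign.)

Colonization term: c·p·(1−p) = 0.923×0.546×0.4540 = 0.22880.
Extinction term: e·p = 0.19001.
dp/dt = 0.22880 − 0.19001 = 0.03879.

0.039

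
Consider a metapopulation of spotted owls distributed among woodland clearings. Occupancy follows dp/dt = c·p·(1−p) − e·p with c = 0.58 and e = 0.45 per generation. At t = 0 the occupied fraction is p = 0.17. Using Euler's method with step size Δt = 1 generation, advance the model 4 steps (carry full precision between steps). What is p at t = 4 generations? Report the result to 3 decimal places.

0.189

Update rule: p ← p + [c·p·(1−p) − e·p]·Δt with Δt = 1.
step 1: Δp = +0.00534, p = 0.17534
step 2: Δp = +0.00496, p = 0.18030
step 3: Δp = +0.00458, p = 0.18489
step 4: Δp = +0.00421, p = 0.18909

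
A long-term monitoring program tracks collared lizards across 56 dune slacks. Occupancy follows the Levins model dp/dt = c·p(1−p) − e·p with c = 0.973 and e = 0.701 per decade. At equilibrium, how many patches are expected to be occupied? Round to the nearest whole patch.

p* = 1 − e/c = 1 − 0.701/0.973 = 0.2795.
Expected occupied patches = N × p* = 56 × 0.2795 = 15.65 ≈ 16.

16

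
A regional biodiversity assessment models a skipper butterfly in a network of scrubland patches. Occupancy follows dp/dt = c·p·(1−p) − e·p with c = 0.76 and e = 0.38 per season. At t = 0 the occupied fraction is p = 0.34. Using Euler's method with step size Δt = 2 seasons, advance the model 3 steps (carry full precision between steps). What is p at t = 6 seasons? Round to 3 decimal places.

0.492

Update rule: p ← p + [c·p·(1−p) − e·p]·Δt with Δt = 2.
t = 2: p = 0.34000 + (+0.08269) = 0.42269
t = 4: p = 0.42269 + (+0.04967) = 0.47236
t = 6: p = 0.47236 + (+0.01985) = 0.49221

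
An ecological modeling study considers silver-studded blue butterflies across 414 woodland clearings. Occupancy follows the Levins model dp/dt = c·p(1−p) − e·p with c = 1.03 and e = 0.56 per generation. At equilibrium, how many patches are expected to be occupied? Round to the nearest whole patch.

189

p* = 1 − e/c = 1 − 0.56/1.03 = 0.4563.
Expected occupied patches = N × p* = 414 × 0.4563 = 188.91 ≈ 189.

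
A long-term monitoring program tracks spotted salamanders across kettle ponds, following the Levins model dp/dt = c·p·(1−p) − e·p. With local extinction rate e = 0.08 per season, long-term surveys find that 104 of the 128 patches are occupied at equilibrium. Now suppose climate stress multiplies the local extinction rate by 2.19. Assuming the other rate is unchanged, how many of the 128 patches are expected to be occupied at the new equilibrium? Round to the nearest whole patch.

75

Observed p* = 104/128 = 0.81250.
Balance c(1−p*) = e gives c = e/(1 − 0.81250) = 0.08/0.18750 = 0.42667.
New p* = 1 − e/c = 1 − 0.17520/0.42667 = 0.58938.
Expected occupied = 128 × 0.58938 = 75.44 ≈ 75.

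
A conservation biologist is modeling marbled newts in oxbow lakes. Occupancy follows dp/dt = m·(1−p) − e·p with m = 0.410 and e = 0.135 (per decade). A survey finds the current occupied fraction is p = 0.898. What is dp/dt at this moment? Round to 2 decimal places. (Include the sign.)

Colonization term: m·(1−p) = 0.410×0.1020 = 0.04182.
Extinction term: e·p = 0.12123.
dp/dt = 0.04182 − 0.12123 = -0.07941.

-0.08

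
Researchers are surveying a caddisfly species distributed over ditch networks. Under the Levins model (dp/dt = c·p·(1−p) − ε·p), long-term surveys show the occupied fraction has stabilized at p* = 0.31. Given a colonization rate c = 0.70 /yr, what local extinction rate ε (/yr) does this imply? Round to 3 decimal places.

0.483

At equilibrium c(1−p*) = ε.
ε = 0.70 × (1 − 0.31) = 0.70 × 0.6900 = 0.4830.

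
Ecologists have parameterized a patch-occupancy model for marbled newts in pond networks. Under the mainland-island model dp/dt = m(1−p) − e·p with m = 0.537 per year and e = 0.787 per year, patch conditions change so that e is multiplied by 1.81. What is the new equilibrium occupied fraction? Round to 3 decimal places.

Before: p* = 0.537/(0.537+0.787) = 0.4056.
After: m = 0.537, e = 1.42447; p* = 0.537/1.9615 = 0.2738.

0.274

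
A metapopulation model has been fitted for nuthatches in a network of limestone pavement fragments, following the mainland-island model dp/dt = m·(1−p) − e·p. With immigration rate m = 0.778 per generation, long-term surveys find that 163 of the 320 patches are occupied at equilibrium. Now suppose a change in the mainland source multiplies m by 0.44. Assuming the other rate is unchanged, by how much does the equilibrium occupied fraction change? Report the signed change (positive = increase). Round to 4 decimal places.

Observed p* = 163/320 = 0.50938.
Balance m(1−p*) = e·p* gives e = m(1−p*)/p* = 0.778×0.49062/0.50938 = 0.74935.
New p* = m/(m+e) = 0.34232/(0.34232+0.74935) = 0.31357.
Δp* = 0.31357 − 0.50938 = -0.19581.

-0.1958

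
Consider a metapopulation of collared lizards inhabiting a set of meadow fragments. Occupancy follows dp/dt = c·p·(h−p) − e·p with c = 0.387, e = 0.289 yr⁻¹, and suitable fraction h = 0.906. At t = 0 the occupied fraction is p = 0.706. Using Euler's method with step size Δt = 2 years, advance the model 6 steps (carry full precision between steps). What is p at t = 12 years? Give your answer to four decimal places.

Update rule: p ← p + [c·p·(h−p) − e·p]·Δt with Δt = 2.
p: 0.70600 → 0.40722  (Δp = -0.29878)
p: 0.40722 → 0.32906  (Δp = -0.07816)
p: 0.32906 → 0.28580  (Δp = -0.04325)
p: 0.28580 → 0.25780  (Δp = -0.02800)
p: 0.25780 → 0.23813  (Δp = -0.01967)
p: 0.23813 → 0.22359  (Δp = -0.01454)

0.2236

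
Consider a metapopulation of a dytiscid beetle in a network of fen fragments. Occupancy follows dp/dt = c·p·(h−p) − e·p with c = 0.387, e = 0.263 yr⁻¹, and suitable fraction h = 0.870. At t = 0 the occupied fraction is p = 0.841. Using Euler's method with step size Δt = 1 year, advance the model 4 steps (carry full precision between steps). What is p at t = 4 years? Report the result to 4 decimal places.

0.4086

Update rule: p ← p + [c·p·(h−p) − e·p]·Δt with Δt = 1.
step 1: Δp = -0.21174, p = 0.62926
step 2: Δp = -0.10687, p = 0.52239
step 3: Δp = -0.06711, p = 0.45527
step 4: Δp = -0.04667, p = 0.40861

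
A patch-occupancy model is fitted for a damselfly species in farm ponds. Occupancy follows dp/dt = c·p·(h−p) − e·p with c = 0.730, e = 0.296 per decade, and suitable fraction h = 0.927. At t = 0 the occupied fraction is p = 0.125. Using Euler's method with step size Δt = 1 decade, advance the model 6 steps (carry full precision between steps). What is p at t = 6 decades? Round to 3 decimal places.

0.393

Update rule: p ← p + [c·p·(h−p) − e·p]·Δt with Δt = 1.
p: 0.12500 → 0.16118  (Δp = +0.03618)
p: 0.16118 → 0.20358  (Δp = +0.04240)
p: 0.20358 → 0.25083  (Δp = +0.04725)
p: 0.25083 → 0.30040  (Δp = +0.04957)
p: 0.30040 → 0.34889  (Δp = +0.04849)
p: 0.34889 → 0.39285  (Δp = +0.04397)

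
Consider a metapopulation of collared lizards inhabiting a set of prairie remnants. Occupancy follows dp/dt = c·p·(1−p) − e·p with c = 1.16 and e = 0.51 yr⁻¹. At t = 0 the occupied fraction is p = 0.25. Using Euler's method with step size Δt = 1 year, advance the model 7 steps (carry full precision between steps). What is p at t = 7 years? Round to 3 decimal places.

0.559

Update rule: p ← p + [c·p·(1−p) − e·p]·Δt with Δt = 1.
t = 1: p = 0.25000 + (+0.09000) = 0.34000
t = 2: p = 0.34000 + (+0.08690) = 0.42690
t = 3: p = 0.42690 + (+0.06608) = 0.49299
t = 4: p = 0.49299 + (+0.03852) = 0.53151
t = 5: p = 0.53151 + (+0.01778) = 0.54929
t = 6: p = 0.54929 + (+0.00705) = 0.55633
t = 7: p = 0.55633 + (+0.00259) = 0.55892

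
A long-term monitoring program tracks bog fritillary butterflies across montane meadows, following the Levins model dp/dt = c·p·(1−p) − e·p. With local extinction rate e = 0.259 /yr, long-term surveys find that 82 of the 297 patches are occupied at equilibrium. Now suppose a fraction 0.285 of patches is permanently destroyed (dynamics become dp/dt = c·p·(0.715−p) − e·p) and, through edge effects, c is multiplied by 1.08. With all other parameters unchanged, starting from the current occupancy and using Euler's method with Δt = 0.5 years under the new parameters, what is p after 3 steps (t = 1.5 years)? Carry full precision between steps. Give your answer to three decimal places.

Observed p* = 82/297 = 0.27609.
Balance c(1−p*) = e gives c = e/(1 − 0.27609) = 0.259/0.72391 = 0.35778.
Starting from p₀ = 0.27609; update p ← p + (dp/dt)·Δt with the new parameters.
  1  |  dp/dt·Δt = -0.012342  |  p_1 = 0.263752
  2  |  dp/dt·Δt = -0.011161  |  p_2 = 0.252591
  3  |  dp/dt·Δt = -0.010144  |  p_3 = 0.242446

0.242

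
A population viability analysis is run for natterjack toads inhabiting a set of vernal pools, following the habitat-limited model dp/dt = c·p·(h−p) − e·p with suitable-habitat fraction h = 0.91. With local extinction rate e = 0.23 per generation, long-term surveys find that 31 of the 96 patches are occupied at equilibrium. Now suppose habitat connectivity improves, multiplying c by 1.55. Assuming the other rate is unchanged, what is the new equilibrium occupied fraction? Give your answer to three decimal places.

Observed p* = 31/96 = 0.32292.
Balance c(h−p*) = e gives c = e/(0.91 − 0.32292) = 0.23/0.58708 = 0.39177.
New p* = 0.91 − e/c = 0.91 − 0.23000/0.60724 = 0.53124.

0.531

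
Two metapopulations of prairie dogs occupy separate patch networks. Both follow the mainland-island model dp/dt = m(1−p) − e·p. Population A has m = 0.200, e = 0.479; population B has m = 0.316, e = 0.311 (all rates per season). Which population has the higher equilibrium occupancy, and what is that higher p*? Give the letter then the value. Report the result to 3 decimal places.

A: p*_A = m/(m+e) = 0.200/0.6790 = 0.2946.
B: p*_B = 0.316/0.6270 = 0.5040.
B is higher at 0.5040.

B, 0.504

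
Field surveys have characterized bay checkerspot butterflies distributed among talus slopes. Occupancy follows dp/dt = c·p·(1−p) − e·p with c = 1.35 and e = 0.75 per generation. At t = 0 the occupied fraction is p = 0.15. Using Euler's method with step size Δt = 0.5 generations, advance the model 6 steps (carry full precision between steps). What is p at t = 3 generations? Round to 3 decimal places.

0.338

Update rule: p ← p + [c·p·(1−p) − e·p]·Δt with Δt = 0.5.
step 1: Δp = +0.02981, p = 0.17981
step 2: Δp = +0.03212, p = 0.21193
step 3: Δp = +0.03326, p = 0.24519
step 4: Δp = +0.03298, p = 0.27817
step 5: Δp = +0.03122, p = 0.30939
step 6: Δp = +0.02820, p = 0.33760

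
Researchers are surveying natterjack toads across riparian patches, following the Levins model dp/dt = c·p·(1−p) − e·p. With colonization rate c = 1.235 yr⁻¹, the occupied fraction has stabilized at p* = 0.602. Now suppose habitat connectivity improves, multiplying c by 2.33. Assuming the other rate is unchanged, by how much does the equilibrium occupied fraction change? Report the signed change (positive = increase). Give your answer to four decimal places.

0.2272

Balance c(1−p*) = e gives e = 1.235×(1 − 0.60200) = 0.49153.
New p* = 1 − e/c = 1 − 0.49153/2.87755 = 0.82918.
Δp* = 0.82918 − 0.60200 = +0.22718.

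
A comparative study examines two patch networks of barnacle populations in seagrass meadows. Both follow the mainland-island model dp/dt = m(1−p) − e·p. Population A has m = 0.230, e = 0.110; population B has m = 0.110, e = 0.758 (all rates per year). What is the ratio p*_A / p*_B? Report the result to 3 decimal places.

A: p*_A = m/(m+e) = 0.230/0.3400 = 0.6765.
B: p*_B = 0.110/0.8680 = 0.1267.
p*_A / p*_B = 0.6765/0.1267 = 5.3380.

5.338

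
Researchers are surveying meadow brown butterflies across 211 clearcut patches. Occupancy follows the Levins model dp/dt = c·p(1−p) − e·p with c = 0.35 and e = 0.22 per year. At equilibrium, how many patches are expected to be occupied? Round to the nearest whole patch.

p* = 1 − e/c = 1 − 0.22/0.35 = 0.3714.
Expected occupied patches = N × p* = 211 × 0.3714 = 78.37 ≈ 78.

78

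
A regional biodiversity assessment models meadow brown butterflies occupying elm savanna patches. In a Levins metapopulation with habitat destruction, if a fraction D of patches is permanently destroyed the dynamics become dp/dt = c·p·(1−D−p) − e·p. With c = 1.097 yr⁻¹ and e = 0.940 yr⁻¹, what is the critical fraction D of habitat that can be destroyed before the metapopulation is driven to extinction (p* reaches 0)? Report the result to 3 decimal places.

The nontrivial equilibrium is p* = (1−D) − e/c; extinction occurs when this hits zero.
So D_crit = 1 − e/c = 1 − 0.940/1.097 = 1 − 0.8569 = 0.1431.
Note this equals the original equilibrium occupancy — the Levins extinction-debt result.

0.143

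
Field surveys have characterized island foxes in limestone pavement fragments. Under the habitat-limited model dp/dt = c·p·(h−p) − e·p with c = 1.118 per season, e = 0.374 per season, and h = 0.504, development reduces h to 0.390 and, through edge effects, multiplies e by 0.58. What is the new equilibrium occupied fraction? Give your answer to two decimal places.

Before: p* = h − e/c = 0.504 − 0.374/1.118 = 0.504 − 0.3345 = 0.1695.
After: c = 1.118, e = 0.21692, h = 0.390; p* = 0.390 − 0.21692/1.118 = 0.1960.

0.20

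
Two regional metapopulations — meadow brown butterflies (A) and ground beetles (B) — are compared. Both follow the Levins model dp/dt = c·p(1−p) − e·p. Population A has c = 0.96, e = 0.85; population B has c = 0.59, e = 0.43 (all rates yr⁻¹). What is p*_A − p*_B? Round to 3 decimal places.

A: p*_A = 1 − 0.85/0.96 = 0.1146.
B: p*_B = 1 − 0.43/0.59 = 0.2712.
p*_A − p*_B = 0.1146 − 0.2712 = -0.1566.

-0.157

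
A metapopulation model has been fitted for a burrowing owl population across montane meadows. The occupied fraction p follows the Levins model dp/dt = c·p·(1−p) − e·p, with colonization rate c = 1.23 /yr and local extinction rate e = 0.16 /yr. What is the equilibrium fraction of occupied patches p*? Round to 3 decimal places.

At equilibrium, colonization balances extinction: c·p*·(1−p*) = e·p*.
So p* = 1 − e/c = 1 − 0.16/1.23 = 1 − 0.1301 = 0.8699.

0.870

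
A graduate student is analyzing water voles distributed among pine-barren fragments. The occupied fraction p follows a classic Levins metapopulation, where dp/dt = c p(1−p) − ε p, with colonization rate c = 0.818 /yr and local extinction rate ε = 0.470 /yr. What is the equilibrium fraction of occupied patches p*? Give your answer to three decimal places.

Setting dp/dt = 0 and dividing through by p* gives c·(1−p*) = ε.
So p* = 1 − ε/c = 1 − 0.470/0.818 = 1 − 0.5746 = 0.4254.

0.425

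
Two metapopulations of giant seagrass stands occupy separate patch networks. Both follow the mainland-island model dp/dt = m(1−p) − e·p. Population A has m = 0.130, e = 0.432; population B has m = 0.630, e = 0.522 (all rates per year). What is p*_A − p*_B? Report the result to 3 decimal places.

-0.316

A: p*_A = m/(m+e) = 0.130/0.5620 = 0.2313.
B: p*_B = 0.630/1.1520 = 0.5469.
p*_A − p*_B = 0.2313 − 0.5469 = -0.3156.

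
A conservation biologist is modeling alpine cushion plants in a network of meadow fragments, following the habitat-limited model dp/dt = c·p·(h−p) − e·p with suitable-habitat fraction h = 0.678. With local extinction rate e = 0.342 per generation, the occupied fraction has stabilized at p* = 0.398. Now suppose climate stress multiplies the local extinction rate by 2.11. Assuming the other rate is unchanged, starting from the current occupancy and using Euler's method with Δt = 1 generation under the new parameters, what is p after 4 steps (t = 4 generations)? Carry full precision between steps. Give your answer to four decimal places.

0.1540

Balance c(h−p*) = e gives c = e/(0.678 − 0.39800) = 0.342/0.28000 = 1.22143.
Starting from p₀ = 0.39800; update p ← p + (dp/dt)·Δt with the new parameters.
t = 1: p = 0.39800 + (-0.15109) = 0.24691
t = 2: p = 0.24691 + (-0.04817) = 0.19874
t = 3: p = 0.19874 + (-0.02708) = 0.17167
t = 4: p = 0.17167 + (-0.01771) = 0.15396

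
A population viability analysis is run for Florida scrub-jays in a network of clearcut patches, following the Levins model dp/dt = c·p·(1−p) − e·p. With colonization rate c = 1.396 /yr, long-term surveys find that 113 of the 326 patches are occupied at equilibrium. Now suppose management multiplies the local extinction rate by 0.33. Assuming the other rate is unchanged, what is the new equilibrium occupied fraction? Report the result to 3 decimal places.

Observed p* = 113/326 = 0.34663.
Balance c(1−p*) = e gives e = 1.396×(1 − 0.34663) = 0.91210.
New p* = 1 − e/c = 1 − 0.30099/1.39600 = 0.78439.

0.784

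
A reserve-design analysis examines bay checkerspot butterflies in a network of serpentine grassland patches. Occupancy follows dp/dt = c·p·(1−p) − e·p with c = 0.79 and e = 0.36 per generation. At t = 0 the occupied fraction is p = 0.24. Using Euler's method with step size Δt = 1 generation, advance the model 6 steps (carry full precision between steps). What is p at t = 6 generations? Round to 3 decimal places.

0.508

Update rule: p ← p + [c·p·(1−p) − e·p]·Δt with Δt = 1.
  1  |  dp/dt·Δt = +0.057696  |  p_1 = 0.297696
  2  |  dp/dt·Δt = +0.057997  |  p_2 = 0.355693
  3  |  dp/dt·Δt = +0.052999  |  p_3 = 0.408692
  4  |  dp/dt·Δt = +0.043784  |  p_4 = 0.452477
  5  |  dp/dt·Δt = +0.032824  |  p_5 = 0.485301
  6  |  dp/dt·Δt = +0.022621  |  p_6 = 0.507922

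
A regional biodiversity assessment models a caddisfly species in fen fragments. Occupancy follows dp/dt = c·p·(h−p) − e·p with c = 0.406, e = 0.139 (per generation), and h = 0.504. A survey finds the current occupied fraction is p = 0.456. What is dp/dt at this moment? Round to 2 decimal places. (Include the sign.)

-0.05

Colonization term: c·p·(h−p) = 0.406×0.456×0.0480 = 0.00889.
Extinction term: e·p = 0.06338.
dp/dt = 0.00889 − 0.06338 = -0.05450.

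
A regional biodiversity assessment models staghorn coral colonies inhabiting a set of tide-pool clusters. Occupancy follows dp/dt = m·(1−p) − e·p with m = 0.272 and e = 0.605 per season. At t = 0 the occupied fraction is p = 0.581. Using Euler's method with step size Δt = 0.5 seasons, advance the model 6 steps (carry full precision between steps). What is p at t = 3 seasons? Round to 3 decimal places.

0.319

Update rule: p ← p + [m·(1−p) − e·p]·Δt with Δt = 0.5.
  1  |  dp/dt·Δt = -0.118768  |  p_1 = 0.462232
  2  |  dp/dt·Δt = -0.066689  |  p_2 = 0.395543
  3  |  dp/dt·Δt = -0.037446  |  p_3 = 0.358097
  4  |  dp/dt·Δt = -0.021026  |  p_4 = 0.337072
  5  |  dp/dt·Δt = -0.011806  |  p_5 = 0.325266
  6  |  dp/dt·Δt = -0.006629  |  p_6 = 0.318637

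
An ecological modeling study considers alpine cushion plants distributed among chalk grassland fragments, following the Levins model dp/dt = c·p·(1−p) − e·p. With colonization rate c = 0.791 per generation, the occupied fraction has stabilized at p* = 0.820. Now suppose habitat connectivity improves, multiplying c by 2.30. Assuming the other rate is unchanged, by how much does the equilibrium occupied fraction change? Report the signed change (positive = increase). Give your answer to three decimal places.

Balance c(1−p*) = e gives e = 0.791×(1 − 0.82000) = 0.14238.
New p* = 1 − e/c = 1 − 0.14238/1.81930 = 0.92174.
Δp* = 0.92174 − 0.82000 = +0.10174.

0.102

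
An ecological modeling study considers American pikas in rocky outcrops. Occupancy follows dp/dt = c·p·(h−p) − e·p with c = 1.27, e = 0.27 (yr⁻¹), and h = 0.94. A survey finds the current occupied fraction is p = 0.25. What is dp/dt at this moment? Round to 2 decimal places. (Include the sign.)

Colonization term: c·p·(h−p) = 1.27×0.25×0.6900 = 0.21907.
Extinction term: e·p = 0.06750.
dp/dt = 0.21907 − 0.06750 = 0.15157.

0.15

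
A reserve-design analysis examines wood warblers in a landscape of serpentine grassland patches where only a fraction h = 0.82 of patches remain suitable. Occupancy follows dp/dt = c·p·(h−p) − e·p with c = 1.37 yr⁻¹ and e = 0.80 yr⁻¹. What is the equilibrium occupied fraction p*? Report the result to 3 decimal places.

0.236

Setting dp/dt = 0 and dividing by p* gives c·(h−p*) = e.
So p* = h − e/c = 0.82 − 0.80/1.37 = 0.82 − 0.5839 = 0.2361.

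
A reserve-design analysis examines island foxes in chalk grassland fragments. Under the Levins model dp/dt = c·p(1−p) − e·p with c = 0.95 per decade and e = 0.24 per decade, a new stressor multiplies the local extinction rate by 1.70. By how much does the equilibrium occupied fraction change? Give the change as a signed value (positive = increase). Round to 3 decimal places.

Before: p* = 1 − 0.24/0.95 = 0.7474.
After the change, c = 0.95, e = 0.408, so p* = 1 − 0.408/0.95 = 0.5705.
Δp* = 0.5705 − 0.7474 = -0.1768.

-0.177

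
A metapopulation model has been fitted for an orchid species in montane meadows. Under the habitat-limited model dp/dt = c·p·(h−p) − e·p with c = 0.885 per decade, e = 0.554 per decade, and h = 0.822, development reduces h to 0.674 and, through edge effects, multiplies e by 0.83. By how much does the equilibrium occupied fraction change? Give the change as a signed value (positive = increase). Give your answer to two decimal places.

-0.04

Before: p* = h − e/c = 0.822 − 0.554/0.885 = 0.822 − 0.6260 = 0.1960.
After: c = 0.885, e = 0.45982, h = 0.674; p* = 0.674 − 0.45982/0.885 = 0.1544.
Δp* = 0.1544 − 0.1960 = -0.0416.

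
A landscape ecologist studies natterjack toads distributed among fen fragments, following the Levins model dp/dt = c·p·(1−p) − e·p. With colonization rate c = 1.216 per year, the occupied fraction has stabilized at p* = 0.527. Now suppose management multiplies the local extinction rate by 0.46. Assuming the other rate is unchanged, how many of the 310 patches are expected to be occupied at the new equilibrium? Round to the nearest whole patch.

Balance c(1−p*) = e gives e = 1.216×(1 − 0.52700) = 0.57517.
New p* = 1 − e/c = 1 − 0.26458/1.21600 = 0.78242.
Expected occupied = 310 × 0.78242 = 242.55 ≈ 243.

243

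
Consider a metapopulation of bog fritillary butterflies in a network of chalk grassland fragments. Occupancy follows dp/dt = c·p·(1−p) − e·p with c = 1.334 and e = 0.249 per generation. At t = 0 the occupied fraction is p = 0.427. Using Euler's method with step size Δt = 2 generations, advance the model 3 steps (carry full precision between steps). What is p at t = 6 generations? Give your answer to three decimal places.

Update rule: p ← p + [c·p·(1−p) − e·p]·Δt with Δt = 2.
step 1: Δp = +0.44014, p = 0.86714
step 2: Δp = -0.12445, p = 0.74269
step 3: Δp = +0.14001, p = 0.88269

0.883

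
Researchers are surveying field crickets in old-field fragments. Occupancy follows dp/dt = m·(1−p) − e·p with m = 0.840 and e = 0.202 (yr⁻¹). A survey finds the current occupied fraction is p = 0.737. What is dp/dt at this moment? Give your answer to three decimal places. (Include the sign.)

0.072

Colonization term: m·(1−p) = 0.840×0.2630 = 0.22092.
Extinction term: e·p = 0.14887.
dp/dt = 0.22092 − 0.14887 = 0.07205.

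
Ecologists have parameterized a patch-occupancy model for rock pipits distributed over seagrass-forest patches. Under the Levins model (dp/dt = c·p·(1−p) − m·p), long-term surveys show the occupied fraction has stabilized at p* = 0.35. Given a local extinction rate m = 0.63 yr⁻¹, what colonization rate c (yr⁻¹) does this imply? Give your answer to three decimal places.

At equilibrium c(1−p*) = m, so c = m/(1−p*).
c = 0.63/(1 − 0.35) = 0.63/0.6500 = 0.9692.

0.969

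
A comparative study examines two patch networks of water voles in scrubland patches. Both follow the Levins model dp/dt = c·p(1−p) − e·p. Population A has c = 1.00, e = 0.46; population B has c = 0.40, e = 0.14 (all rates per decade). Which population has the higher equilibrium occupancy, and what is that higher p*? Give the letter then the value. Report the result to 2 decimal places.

B, 0.65

A: p*_A = 1 − 0.46/1.00 = 0.5400.
B: p*_B = 1 − 0.14/0.40 = 0.6500.
B is higher at 0.6500.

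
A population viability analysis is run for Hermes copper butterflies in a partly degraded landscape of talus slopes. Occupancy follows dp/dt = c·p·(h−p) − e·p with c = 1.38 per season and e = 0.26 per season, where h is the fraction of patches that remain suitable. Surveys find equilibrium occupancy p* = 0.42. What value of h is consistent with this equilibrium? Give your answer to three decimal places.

0.608

At equilibrium c(h−p*) = e, so h = p* + e/c.
h = 0.42 + 0.26/1.38 = 0.42 + 0.1884 = 0.6084.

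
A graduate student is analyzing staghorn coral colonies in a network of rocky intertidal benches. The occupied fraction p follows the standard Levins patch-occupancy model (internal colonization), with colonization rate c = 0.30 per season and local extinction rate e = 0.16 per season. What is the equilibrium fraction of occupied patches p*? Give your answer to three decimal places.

At equilibrium, colonization balances extinction: c·p*·(1−p*) = e·p*.
So p* = 1 − e/c = 1 − 0.16/0.30 = 1 − 0.5333 = 0.4667.

0.467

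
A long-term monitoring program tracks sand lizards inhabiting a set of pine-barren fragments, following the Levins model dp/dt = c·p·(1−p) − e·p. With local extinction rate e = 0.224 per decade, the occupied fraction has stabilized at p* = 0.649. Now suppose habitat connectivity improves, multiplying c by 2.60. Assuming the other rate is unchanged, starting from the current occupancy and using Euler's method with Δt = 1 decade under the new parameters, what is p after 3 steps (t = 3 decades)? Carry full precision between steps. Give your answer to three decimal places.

Balance c(1−p*) = e gives c = e/(1 − 0.64900) = 0.224/0.35100 = 0.63818.
Starting from p₀ = 0.64900; update p ← p + (dp/dt)·Δt with the new parameters.
step 1: Δp = +0.23260, p = 0.88160
step 2: Δp = -0.02428, p = 0.85732
step 3: Δp = +0.01093, p = 0.86825

0.868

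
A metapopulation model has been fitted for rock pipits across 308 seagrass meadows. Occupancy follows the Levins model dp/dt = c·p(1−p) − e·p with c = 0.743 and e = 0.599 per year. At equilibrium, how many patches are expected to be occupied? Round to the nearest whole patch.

60

p* = 1 − e/c = 1 − 0.599/0.743 = 0.1938.
Expected occupied patches = N × p* = 308 × 0.1938 = 59.69 ≈ 60.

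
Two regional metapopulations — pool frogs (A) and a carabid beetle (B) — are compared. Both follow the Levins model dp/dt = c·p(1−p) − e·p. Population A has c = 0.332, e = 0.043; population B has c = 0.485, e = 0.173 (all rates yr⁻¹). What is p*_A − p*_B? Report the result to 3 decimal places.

0.227

A: p*_A = 1 − 0.043/0.332 = 0.8705.
B: p*_B = 1 − 0.173/0.485 = 0.6433.
p*_A − p*_B = 0.8705 − 0.6433 = 0.2272.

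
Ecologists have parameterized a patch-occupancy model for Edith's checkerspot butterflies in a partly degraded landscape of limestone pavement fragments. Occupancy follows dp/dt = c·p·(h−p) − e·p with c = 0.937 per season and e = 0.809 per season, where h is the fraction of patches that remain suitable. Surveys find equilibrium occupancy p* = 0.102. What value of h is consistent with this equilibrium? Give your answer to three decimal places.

0.965

At equilibrium c(h−p*) = e, so h = p* + e/c.
h = 0.102 + 0.809/0.937 = 0.102 + 0.8634 = 0.9654.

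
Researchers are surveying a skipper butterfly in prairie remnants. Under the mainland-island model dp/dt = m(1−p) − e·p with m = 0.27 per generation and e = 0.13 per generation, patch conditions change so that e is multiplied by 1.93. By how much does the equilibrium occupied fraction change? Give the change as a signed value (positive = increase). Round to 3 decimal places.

-0.157

Before: p* = 0.27/(0.27+0.13) = 0.6750.
After: m = 0.27, e = 0.2509; p* = 0.27/0.5209 = 0.5183.
Δp* = 0.5183 − 0.6750 = -0.1567.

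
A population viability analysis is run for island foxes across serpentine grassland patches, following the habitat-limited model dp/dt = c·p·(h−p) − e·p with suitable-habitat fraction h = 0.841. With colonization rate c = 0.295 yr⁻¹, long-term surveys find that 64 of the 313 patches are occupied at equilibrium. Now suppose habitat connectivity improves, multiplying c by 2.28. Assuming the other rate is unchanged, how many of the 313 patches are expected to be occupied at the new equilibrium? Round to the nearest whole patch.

176

Observed p* = 64/313 = 0.20447.
Balance c(h−p*) = e gives e = 0.295×(0.841 − 0.20447) = 0.18778.
New p* = 0.841 − e/c = 0.841 − 0.18778/0.67260 = 0.56181.
Expected occupied = 313 × 0.56181 = 175.85 ≈ 176.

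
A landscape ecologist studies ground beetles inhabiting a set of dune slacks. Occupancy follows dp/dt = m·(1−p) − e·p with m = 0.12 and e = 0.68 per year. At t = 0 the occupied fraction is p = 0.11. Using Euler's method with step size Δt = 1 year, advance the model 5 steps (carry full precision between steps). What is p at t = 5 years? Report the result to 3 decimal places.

Update rule: p ← p + [m·(1−p) − e·p]·Δt with Δt = 1.
  1  |  dp/dt·Δt = +0.032000  |  p_1 = 0.142000
  2  |  dp/dt·Δt = +0.006400  |  p_2 = 0.148400
  3  |  dp/dt·Δt = +0.001280  |  p_3 = 0.149680
  4  |  dp/dt·Δt = +0.000256  |  p_4 = 0.149936
  5  |  dp/dt·Δt = +0.000051  |  p_5 = 0.149987

0.150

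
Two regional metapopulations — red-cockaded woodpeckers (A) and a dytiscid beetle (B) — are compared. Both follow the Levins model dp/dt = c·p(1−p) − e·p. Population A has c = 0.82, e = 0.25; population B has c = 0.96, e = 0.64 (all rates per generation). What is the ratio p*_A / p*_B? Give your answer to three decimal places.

2.085

A: p*_A = 1 − 0.25/0.82 = 0.6951.
B: p*_B = 1 − 0.64/0.96 = 0.3333.
p*_A / p*_B = 0.6951/0.3333 = 2.0854.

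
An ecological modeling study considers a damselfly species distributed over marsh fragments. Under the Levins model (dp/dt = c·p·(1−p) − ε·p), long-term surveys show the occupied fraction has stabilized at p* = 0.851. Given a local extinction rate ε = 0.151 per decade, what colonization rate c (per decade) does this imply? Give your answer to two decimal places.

At equilibrium c(1−p*) = ε, so c = ε/(1−p*).
c = 0.151/(1 − 0.851) = 0.151/0.1490 = 1.0134.

1.01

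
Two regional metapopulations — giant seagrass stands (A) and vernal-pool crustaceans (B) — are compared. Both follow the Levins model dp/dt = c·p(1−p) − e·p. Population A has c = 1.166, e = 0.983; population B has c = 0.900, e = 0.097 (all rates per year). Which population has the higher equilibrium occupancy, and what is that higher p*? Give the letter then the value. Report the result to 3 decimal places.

B, 0.892

A: p*_A = 1 − 0.983/1.166 = 0.1569.
B: p*_B = 1 − 0.097/0.900 = 0.8922.
B is higher at 0.8922.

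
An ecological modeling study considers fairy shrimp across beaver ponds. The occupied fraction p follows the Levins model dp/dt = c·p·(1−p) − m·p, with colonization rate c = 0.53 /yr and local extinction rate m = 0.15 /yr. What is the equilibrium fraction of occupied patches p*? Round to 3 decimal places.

Setting dp/dt = 0 and dividing through by p* gives c·(1−p*) = m.
So p* = 1 − m/c = 1 − 0.15/0.53 = 1 − 0.2830 = 0.7170.

0.717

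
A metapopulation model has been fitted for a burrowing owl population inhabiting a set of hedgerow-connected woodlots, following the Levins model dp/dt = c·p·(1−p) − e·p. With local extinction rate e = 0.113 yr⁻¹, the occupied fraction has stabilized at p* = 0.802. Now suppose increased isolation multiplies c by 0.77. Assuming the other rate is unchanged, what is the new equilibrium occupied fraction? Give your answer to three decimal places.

Balance c(1−p*) = e gives c = e/(1 − 0.80200) = 0.113/0.19800 = 0.57071.
New p* = 1 − e/c = 1 − 0.11300/0.43945 = 0.74286.

0.743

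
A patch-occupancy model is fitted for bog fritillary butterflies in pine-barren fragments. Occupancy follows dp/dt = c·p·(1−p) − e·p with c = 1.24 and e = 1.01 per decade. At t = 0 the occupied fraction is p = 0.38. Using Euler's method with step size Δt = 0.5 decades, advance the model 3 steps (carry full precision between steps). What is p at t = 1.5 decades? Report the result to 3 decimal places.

Update rule: p ← p + [c·p·(1−p) − e·p]·Δt with Δt = 0.5.
step 1: Δp = -0.04583, p = 0.33417
step 2: Δp = -0.03081, p = 0.30337
step 3: Δp = -0.02217, p = 0.28119

0.281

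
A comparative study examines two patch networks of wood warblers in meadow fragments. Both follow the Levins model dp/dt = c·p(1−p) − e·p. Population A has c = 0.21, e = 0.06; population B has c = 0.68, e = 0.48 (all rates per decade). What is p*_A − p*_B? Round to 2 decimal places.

0.42

A: p*_A = 1 − 0.06/0.21 = 0.7143.
B: p*_B = 1 − 0.48/0.68 = 0.2941.
p*_A − p*_B = 0.7143 − 0.2941 = 0.4202.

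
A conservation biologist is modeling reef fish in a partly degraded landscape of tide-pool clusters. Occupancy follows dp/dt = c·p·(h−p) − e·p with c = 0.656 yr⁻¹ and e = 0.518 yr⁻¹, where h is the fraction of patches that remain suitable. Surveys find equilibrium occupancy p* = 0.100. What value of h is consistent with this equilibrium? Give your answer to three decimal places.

At equilibrium c(h−p*) = e, so h = p* + e/c.
h = 0.100 + 0.518/0.656 = 0.100 + 0.7896 = 0.8896.

0.890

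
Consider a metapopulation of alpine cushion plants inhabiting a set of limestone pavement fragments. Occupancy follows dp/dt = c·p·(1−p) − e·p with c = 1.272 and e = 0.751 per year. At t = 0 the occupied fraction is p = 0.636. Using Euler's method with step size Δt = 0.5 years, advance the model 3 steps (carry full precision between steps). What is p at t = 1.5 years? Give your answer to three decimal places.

0.470

Update rule: p ← p + [c·p·(1−p) − e·p]·Δt with Δt = 0.5.
step 1: Δp = -0.09158, p = 0.54442
step 2: Δp = -0.04668, p = 0.49773
step 3: Δp = -0.02790, p = 0.46983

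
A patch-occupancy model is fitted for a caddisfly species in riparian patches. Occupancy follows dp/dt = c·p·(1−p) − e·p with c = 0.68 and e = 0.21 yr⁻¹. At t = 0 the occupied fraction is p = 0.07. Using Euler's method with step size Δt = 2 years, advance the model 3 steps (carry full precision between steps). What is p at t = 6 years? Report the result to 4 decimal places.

Update rule: p ← p + [c·p·(1−p) − e·p]·Δt with Δt = 2.
  1  |  dp/dt·Δt = +0.059136  |  p_1 = 0.129136
  2  |  dp/dt·Δt = +0.098708  |  p_2 = 0.227844
  3  |  dp/dt·Δt = +0.143572  |  p_3 = 0.371416

0.3714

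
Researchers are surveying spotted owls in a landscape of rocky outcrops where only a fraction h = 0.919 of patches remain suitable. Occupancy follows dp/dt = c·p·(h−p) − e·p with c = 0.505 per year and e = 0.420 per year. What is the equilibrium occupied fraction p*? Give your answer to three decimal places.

0.087

Setting dp/dt = 0 and dividing by p* gives c·(h−p*) = e.
So p* = h − e/c = 0.919 − 0.420/0.505 = 0.919 − 0.8317 = 0.0873.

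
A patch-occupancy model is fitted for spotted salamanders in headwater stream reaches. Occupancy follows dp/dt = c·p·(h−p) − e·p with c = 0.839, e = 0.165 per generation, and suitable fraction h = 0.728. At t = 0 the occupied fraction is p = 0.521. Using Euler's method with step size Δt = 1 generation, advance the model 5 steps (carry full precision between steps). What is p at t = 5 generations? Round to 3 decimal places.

Update rule: p ← p + [c·p·(h−p) − e·p]·Δt with Δt = 1.
step 1: Δp = +0.00452, p = 0.52552
step 2: Δp = +0.00257, p = 0.52808
step 3: Δp = +0.00144, p = 0.52953
step 4: Δp = +0.00080, p = 0.53033
step 5: Δp = +0.00045, p = 0.53078

0.531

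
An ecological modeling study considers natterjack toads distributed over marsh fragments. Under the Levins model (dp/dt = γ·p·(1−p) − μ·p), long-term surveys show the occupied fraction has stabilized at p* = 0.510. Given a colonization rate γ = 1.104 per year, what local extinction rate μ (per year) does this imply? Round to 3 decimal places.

At equilibrium γ(1−p*) = μ.
μ = 1.104 × (1 − 0.510) = 1.104 × 0.4900 = 0.5410.

0.541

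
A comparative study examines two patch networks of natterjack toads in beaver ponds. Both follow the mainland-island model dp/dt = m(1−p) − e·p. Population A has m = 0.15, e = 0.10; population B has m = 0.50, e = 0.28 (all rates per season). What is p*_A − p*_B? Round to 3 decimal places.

A: p*_A = m/(m+e) = 0.15/0.2500 = 0.6000.
B: p*_B = 0.50/0.7800 = 0.6410.
p*_A − p*_B = 0.6000 − 0.6410 = -0.0410.

-0.041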